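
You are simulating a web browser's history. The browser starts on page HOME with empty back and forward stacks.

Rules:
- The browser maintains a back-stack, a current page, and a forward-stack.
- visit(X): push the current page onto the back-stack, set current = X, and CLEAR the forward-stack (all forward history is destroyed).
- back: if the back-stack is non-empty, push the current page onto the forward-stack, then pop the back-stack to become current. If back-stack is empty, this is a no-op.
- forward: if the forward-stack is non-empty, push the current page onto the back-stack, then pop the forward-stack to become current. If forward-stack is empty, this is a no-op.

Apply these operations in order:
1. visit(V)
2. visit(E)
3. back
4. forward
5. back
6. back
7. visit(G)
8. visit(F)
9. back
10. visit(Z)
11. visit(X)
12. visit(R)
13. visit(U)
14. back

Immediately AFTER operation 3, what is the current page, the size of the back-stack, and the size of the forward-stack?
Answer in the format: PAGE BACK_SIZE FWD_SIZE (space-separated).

After 1 (visit(V)): cur=V back=1 fwd=0
After 2 (visit(E)): cur=E back=2 fwd=0
After 3 (back): cur=V back=1 fwd=1

V 1 1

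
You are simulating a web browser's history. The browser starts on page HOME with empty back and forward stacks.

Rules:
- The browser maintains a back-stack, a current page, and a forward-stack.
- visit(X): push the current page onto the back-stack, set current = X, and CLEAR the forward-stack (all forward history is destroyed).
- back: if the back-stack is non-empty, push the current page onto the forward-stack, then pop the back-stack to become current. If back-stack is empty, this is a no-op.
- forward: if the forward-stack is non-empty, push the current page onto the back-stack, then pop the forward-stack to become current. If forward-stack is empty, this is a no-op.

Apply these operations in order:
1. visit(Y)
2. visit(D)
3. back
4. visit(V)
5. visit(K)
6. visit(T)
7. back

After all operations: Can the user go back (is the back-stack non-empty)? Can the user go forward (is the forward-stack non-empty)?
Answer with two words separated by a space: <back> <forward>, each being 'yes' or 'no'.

Answer: yes yes

Derivation:
After 1 (visit(Y)): cur=Y back=1 fwd=0
After 2 (visit(D)): cur=D back=2 fwd=0
After 3 (back): cur=Y back=1 fwd=1
After 4 (visit(V)): cur=V back=2 fwd=0
After 5 (visit(K)): cur=K back=3 fwd=0
After 6 (visit(T)): cur=T back=4 fwd=0
After 7 (back): cur=K back=3 fwd=1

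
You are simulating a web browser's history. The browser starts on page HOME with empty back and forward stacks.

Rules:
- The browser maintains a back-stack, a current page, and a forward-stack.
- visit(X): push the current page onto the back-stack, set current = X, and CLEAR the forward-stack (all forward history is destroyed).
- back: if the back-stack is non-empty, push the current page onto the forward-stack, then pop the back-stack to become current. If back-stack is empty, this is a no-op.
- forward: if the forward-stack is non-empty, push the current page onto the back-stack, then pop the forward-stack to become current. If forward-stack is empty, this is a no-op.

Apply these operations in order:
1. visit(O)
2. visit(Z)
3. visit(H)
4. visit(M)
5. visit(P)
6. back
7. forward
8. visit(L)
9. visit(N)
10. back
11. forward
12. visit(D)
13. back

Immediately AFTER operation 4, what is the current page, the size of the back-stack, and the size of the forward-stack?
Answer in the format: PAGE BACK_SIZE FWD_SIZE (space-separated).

After 1 (visit(O)): cur=O back=1 fwd=0
After 2 (visit(Z)): cur=Z back=2 fwd=0
After 3 (visit(H)): cur=H back=3 fwd=0
After 4 (visit(M)): cur=M back=4 fwd=0

M 4 0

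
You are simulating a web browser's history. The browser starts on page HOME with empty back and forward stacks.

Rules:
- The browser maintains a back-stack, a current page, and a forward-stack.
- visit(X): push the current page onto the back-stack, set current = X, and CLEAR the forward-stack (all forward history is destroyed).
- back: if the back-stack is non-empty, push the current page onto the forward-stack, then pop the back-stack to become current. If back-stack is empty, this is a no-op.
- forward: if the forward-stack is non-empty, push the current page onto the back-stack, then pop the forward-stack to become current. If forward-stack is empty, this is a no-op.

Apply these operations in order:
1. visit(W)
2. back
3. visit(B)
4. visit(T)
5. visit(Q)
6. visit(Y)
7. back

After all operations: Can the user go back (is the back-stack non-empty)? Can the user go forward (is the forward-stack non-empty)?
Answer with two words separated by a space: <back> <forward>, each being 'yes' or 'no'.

Answer: yes yes

Derivation:
After 1 (visit(W)): cur=W back=1 fwd=0
After 2 (back): cur=HOME back=0 fwd=1
After 3 (visit(B)): cur=B back=1 fwd=0
After 4 (visit(T)): cur=T back=2 fwd=0
After 5 (visit(Q)): cur=Q back=3 fwd=0
After 6 (visit(Y)): cur=Y back=4 fwd=0
After 7 (back): cur=Q back=3 fwd=1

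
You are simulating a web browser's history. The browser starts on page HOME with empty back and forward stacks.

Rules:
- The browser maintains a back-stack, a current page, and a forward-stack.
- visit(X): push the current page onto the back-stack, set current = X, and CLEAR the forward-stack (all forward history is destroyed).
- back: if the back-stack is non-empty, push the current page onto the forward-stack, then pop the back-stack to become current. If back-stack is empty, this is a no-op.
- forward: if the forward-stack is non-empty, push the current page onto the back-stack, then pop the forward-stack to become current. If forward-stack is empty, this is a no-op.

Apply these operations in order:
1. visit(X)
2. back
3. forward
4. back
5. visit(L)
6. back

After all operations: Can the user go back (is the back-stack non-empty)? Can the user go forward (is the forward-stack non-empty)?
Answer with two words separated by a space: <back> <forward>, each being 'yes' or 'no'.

After 1 (visit(X)): cur=X back=1 fwd=0
After 2 (back): cur=HOME back=0 fwd=1
After 3 (forward): cur=X back=1 fwd=0
After 4 (back): cur=HOME back=0 fwd=1
After 5 (visit(L)): cur=L back=1 fwd=0
After 6 (back): cur=HOME back=0 fwd=1

Answer: no yes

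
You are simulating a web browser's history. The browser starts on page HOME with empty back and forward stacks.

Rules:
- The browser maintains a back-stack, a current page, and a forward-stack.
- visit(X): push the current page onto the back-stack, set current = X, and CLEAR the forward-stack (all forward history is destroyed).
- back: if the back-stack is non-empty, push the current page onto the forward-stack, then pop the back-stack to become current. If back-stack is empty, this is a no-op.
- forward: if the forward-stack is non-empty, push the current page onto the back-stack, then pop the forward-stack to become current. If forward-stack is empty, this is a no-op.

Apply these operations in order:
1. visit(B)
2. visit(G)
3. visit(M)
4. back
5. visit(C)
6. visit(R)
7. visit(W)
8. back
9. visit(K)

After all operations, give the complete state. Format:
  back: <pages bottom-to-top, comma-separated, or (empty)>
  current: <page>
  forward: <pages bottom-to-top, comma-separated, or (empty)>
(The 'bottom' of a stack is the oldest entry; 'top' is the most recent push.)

Answer: back: HOME,B,G,C,R
current: K
forward: (empty)

Derivation:
After 1 (visit(B)): cur=B back=1 fwd=0
After 2 (visit(G)): cur=G back=2 fwd=0
After 3 (visit(M)): cur=M back=3 fwd=0
After 4 (back): cur=G back=2 fwd=1
After 5 (visit(C)): cur=C back=3 fwd=0
After 6 (visit(R)): cur=R back=4 fwd=0
After 7 (visit(W)): cur=W back=5 fwd=0
After 8 (back): cur=R back=4 fwd=1
After 9 (visit(K)): cur=K back=5 fwd=0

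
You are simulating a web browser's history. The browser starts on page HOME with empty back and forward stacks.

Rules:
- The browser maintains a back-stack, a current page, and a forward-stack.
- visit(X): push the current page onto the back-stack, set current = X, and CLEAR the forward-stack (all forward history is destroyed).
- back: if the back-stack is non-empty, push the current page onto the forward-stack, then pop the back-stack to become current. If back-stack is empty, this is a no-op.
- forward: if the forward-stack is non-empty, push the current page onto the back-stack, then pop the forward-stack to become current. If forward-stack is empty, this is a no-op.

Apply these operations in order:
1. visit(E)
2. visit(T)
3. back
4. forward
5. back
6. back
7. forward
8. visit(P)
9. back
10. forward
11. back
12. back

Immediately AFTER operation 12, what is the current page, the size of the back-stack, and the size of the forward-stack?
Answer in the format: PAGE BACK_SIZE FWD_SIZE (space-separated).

After 1 (visit(E)): cur=E back=1 fwd=0
After 2 (visit(T)): cur=T back=2 fwd=0
After 3 (back): cur=E back=1 fwd=1
After 4 (forward): cur=T back=2 fwd=0
After 5 (back): cur=E back=1 fwd=1
After 6 (back): cur=HOME back=0 fwd=2
After 7 (forward): cur=E back=1 fwd=1
After 8 (visit(P)): cur=P back=2 fwd=0
After 9 (back): cur=E back=1 fwd=1
After 10 (forward): cur=P back=2 fwd=0
After 11 (back): cur=E back=1 fwd=1
After 12 (back): cur=HOME back=0 fwd=2

HOME 0 2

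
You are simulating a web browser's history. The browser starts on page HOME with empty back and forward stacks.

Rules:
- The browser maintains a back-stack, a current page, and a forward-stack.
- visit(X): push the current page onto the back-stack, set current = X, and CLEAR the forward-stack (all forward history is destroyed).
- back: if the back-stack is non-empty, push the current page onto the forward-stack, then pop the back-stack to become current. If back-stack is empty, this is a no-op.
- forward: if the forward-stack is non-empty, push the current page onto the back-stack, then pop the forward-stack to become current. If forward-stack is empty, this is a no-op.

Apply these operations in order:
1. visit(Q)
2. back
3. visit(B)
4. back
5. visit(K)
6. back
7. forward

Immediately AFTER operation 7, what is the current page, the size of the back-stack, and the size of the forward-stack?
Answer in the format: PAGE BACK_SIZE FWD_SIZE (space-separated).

After 1 (visit(Q)): cur=Q back=1 fwd=0
After 2 (back): cur=HOME back=0 fwd=1
After 3 (visit(B)): cur=B back=1 fwd=0
After 4 (back): cur=HOME back=0 fwd=1
After 5 (visit(K)): cur=K back=1 fwd=0
After 6 (back): cur=HOME back=0 fwd=1
After 7 (forward): cur=K back=1 fwd=0

K 1 0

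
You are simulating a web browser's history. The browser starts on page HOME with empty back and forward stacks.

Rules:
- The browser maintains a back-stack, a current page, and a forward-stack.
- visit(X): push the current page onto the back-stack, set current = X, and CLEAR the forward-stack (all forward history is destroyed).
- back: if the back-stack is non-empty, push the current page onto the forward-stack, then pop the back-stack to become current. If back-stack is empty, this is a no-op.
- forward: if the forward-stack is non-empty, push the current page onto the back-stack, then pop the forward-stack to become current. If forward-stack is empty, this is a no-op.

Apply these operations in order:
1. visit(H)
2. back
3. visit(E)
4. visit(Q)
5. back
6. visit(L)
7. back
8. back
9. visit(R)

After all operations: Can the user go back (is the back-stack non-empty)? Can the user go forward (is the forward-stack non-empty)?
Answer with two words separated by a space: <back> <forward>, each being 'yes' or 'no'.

After 1 (visit(H)): cur=H back=1 fwd=0
After 2 (back): cur=HOME back=0 fwd=1
After 3 (visit(E)): cur=E back=1 fwd=0
After 4 (visit(Q)): cur=Q back=2 fwd=0
After 5 (back): cur=E back=1 fwd=1
After 6 (visit(L)): cur=L back=2 fwd=0
After 7 (back): cur=E back=1 fwd=1
After 8 (back): cur=HOME back=0 fwd=2
After 9 (visit(R)): cur=R back=1 fwd=0

Answer: yes no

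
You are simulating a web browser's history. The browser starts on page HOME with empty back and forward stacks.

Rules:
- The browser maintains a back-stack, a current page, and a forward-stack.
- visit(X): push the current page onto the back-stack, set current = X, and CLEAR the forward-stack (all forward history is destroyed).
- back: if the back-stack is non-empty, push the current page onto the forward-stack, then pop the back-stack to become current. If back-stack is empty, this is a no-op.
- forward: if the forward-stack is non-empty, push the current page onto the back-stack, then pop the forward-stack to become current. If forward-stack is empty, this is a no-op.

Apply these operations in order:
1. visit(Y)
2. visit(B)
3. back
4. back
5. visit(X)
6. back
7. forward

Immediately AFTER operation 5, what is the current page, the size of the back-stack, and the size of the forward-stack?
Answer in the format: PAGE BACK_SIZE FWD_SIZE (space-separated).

After 1 (visit(Y)): cur=Y back=1 fwd=0
After 2 (visit(B)): cur=B back=2 fwd=0
After 3 (back): cur=Y back=1 fwd=1
After 4 (back): cur=HOME back=0 fwd=2
After 5 (visit(X)): cur=X back=1 fwd=0

X 1 0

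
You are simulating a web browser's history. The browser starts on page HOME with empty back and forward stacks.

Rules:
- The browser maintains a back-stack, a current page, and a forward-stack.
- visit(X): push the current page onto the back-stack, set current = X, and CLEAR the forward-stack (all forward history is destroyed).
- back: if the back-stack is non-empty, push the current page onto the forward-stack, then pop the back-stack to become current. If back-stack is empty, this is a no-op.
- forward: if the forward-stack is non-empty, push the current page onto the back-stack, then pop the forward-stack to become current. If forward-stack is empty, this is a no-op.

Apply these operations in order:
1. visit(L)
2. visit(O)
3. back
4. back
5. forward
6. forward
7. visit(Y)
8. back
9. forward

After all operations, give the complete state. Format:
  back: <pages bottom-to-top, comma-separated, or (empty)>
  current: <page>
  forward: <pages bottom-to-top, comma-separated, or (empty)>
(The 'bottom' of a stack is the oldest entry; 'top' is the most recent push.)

After 1 (visit(L)): cur=L back=1 fwd=0
After 2 (visit(O)): cur=O back=2 fwd=0
After 3 (back): cur=L back=1 fwd=1
After 4 (back): cur=HOME back=0 fwd=2
After 5 (forward): cur=L back=1 fwd=1
After 6 (forward): cur=O back=2 fwd=0
After 7 (visit(Y)): cur=Y back=3 fwd=0
After 8 (back): cur=O back=2 fwd=1
After 9 (forward): cur=Y back=3 fwd=0

Answer: back: HOME,L,O
current: Y
forward: (empty)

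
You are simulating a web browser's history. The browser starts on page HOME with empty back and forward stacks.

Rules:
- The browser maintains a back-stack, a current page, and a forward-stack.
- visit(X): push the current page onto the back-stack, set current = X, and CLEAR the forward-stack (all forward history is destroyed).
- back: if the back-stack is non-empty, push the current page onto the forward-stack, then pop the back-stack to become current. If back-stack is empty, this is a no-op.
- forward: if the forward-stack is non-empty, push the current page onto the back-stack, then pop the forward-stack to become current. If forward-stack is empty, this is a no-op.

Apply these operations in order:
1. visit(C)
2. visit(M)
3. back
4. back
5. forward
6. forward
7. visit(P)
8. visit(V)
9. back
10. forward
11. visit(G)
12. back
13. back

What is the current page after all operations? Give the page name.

After 1 (visit(C)): cur=C back=1 fwd=0
After 2 (visit(M)): cur=M back=2 fwd=0
After 3 (back): cur=C back=1 fwd=1
After 4 (back): cur=HOME back=0 fwd=2
After 5 (forward): cur=C back=1 fwd=1
After 6 (forward): cur=M back=2 fwd=0
After 7 (visit(P)): cur=P back=3 fwd=0
After 8 (visit(V)): cur=V back=4 fwd=0
After 9 (back): cur=P back=3 fwd=1
After 10 (forward): cur=V back=4 fwd=0
After 11 (visit(G)): cur=G back=5 fwd=0
After 12 (back): cur=V back=4 fwd=1
After 13 (back): cur=P back=3 fwd=2

Answer: P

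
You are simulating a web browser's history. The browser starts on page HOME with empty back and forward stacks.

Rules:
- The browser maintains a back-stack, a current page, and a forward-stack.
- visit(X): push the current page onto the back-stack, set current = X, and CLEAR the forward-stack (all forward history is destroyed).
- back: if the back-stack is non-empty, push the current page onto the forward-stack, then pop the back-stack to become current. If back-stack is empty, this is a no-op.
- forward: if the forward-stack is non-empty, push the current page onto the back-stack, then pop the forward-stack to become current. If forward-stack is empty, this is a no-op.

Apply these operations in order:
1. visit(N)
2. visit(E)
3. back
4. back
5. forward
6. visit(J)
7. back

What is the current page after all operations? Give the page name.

Answer: N

Derivation:
After 1 (visit(N)): cur=N back=1 fwd=0
After 2 (visit(E)): cur=E back=2 fwd=0
After 3 (back): cur=N back=1 fwd=1
After 4 (back): cur=HOME back=0 fwd=2
After 5 (forward): cur=N back=1 fwd=1
After 6 (visit(J)): cur=J back=2 fwd=0
After 7 (back): cur=N back=1 fwd=1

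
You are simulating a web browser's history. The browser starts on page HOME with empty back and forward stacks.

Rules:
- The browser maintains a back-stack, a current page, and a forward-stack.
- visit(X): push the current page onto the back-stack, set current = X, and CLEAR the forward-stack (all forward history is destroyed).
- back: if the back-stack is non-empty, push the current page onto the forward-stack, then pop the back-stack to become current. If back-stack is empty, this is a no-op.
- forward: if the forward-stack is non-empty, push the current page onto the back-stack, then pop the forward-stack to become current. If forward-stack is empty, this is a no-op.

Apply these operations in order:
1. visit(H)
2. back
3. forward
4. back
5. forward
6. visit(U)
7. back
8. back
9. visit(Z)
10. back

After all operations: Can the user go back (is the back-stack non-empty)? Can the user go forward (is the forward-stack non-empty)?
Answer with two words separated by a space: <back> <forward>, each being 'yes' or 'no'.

After 1 (visit(H)): cur=H back=1 fwd=0
After 2 (back): cur=HOME back=0 fwd=1
After 3 (forward): cur=H back=1 fwd=0
After 4 (back): cur=HOME back=0 fwd=1
After 5 (forward): cur=H back=1 fwd=0
After 6 (visit(U)): cur=U back=2 fwd=0
After 7 (back): cur=H back=1 fwd=1
After 8 (back): cur=HOME back=0 fwd=2
After 9 (visit(Z)): cur=Z back=1 fwd=0
After 10 (back): cur=HOME back=0 fwd=1

Answer: no yes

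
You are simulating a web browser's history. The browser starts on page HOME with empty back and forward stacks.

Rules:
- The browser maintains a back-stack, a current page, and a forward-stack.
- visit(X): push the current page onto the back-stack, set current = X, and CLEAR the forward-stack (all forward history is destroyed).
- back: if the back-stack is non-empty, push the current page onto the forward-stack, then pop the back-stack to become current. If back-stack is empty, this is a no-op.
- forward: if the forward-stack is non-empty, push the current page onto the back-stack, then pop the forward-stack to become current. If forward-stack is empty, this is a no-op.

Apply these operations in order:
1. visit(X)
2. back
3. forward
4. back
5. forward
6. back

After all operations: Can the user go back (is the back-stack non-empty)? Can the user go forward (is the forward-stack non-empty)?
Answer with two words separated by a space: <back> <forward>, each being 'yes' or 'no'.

After 1 (visit(X)): cur=X back=1 fwd=0
After 2 (back): cur=HOME back=0 fwd=1
After 3 (forward): cur=X back=1 fwd=0
After 4 (back): cur=HOME back=0 fwd=1
After 5 (forward): cur=X back=1 fwd=0
After 6 (back): cur=HOME back=0 fwd=1

Answer: no yes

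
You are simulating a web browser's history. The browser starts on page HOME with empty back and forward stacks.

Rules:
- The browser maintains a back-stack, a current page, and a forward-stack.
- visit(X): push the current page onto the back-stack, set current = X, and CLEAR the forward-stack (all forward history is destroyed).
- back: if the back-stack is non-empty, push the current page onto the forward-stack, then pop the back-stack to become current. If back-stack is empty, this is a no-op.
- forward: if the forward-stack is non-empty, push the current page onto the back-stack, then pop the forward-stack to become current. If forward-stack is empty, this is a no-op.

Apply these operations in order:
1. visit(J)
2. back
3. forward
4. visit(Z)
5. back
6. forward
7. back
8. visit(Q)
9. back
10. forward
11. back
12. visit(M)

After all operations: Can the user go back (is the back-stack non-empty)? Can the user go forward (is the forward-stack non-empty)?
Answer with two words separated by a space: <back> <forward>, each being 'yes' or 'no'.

Answer: yes no

Derivation:
After 1 (visit(J)): cur=J back=1 fwd=0
After 2 (back): cur=HOME back=0 fwd=1
After 3 (forward): cur=J back=1 fwd=0
After 4 (visit(Z)): cur=Z back=2 fwd=0
After 5 (back): cur=J back=1 fwd=1
After 6 (forward): cur=Z back=2 fwd=0
After 7 (back): cur=J back=1 fwd=1
After 8 (visit(Q)): cur=Q back=2 fwd=0
After 9 (back): cur=J back=1 fwd=1
After 10 (forward): cur=Q back=2 fwd=0
After 11 (back): cur=J back=1 fwd=1
After 12 (visit(M)): cur=M back=2 fwd=0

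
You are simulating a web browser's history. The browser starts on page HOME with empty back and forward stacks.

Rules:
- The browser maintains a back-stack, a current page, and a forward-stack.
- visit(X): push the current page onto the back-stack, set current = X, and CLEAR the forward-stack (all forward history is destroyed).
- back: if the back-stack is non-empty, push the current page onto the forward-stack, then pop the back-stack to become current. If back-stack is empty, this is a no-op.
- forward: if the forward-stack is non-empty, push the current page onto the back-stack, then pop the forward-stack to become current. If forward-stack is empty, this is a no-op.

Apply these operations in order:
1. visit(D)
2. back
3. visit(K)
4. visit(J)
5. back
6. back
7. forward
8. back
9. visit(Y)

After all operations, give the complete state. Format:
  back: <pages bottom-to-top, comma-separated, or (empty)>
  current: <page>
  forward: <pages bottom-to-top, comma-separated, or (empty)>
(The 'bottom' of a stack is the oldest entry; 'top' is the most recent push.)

Answer: back: HOME
current: Y
forward: (empty)

Derivation:
After 1 (visit(D)): cur=D back=1 fwd=0
After 2 (back): cur=HOME back=0 fwd=1
After 3 (visit(K)): cur=K back=1 fwd=0
After 4 (visit(J)): cur=J back=2 fwd=0
After 5 (back): cur=K back=1 fwd=1
After 6 (back): cur=HOME back=0 fwd=2
After 7 (forward): cur=K back=1 fwd=1
After 8 (back): cur=HOME back=0 fwd=2
After 9 (visit(Y)): cur=Y back=1 fwd=0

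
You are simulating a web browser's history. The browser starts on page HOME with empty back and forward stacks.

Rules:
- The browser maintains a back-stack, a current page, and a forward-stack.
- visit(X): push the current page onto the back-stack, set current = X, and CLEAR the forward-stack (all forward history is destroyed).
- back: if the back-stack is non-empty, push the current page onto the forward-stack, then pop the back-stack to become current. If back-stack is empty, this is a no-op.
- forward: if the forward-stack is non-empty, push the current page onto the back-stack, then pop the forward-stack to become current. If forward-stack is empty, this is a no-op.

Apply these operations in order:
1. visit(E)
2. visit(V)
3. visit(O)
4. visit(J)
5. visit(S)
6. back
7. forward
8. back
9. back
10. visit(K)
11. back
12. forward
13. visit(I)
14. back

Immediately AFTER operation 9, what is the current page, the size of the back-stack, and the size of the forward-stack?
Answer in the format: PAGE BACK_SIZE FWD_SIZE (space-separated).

After 1 (visit(E)): cur=E back=1 fwd=0
After 2 (visit(V)): cur=V back=2 fwd=0
After 3 (visit(O)): cur=O back=3 fwd=0
After 4 (visit(J)): cur=J back=4 fwd=0
After 5 (visit(S)): cur=S back=5 fwd=0
After 6 (back): cur=J back=4 fwd=1
After 7 (forward): cur=S back=5 fwd=0
After 8 (back): cur=J back=4 fwd=1
After 9 (back): cur=O back=3 fwd=2

O 3 2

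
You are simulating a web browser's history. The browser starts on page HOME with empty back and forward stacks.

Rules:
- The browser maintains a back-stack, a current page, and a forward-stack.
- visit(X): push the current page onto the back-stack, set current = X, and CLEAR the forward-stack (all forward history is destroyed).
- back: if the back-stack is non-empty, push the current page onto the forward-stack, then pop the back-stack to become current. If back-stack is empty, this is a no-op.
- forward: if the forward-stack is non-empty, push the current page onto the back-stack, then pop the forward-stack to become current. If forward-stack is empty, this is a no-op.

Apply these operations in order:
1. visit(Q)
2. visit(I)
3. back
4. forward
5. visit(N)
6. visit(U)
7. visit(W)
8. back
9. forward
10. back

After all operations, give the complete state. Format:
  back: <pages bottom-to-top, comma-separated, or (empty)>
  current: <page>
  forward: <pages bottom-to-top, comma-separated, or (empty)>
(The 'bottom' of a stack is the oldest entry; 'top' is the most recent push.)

Answer: back: HOME,Q,I,N
current: U
forward: W

Derivation:
After 1 (visit(Q)): cur=Q back=1 fwd=0
After 2 (visit(I)): cur=I back=2 fwd=0
After 3 (back): cur=Q back=1 fwd=1
After 4 (forward): cur=I back=2 fwd=0
After 5 (visit(N)): cur=N back=3 fwd=0
After 6 (visit(U)): cur=U back=4 fwd=0
After 7 (visit(W)): cur=W back=5 fwd=0
After 8 (back): cur=U back=4 fwd=1
After 9 (forward): cur=W back=5 fwd=0
After 10 (back): cur=U back=4 fwd=1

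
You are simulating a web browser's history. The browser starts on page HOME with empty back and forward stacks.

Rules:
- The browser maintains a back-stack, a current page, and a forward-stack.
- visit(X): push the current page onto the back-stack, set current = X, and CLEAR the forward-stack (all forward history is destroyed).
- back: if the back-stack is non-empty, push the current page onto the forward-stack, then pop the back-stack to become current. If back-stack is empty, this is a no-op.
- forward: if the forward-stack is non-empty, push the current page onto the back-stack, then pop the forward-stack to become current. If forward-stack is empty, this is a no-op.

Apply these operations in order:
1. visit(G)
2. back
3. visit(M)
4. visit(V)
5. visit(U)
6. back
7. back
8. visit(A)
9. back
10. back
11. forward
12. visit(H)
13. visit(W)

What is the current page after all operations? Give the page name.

Answer: W

Derivation:
After 1 (visit(G)): cur=G back=1 fwd=0
After 2 (back): cur=HOME back=0 fwd=1
After 3 (visit(M)): cur=M back=1 fwd=0
After 4 (visit(V)): cur=V back=2 fwd=0
After 5 (visit(U)): cur=U back=3 fwd=0
After 6 (back): cur=V back=2 fwd=1
After 7 (back): cur=M back=1 fwd=2
After 8 (visit(A)): cur=A back=2 fwd=0
After 9 (back): cur=M back=1 fwd=1
After 10 (back): cur=HOME back=0 fwd=2
After 11 (forward): cur=M back=1 fwd=1
After 12 (visit(H)): cur=H back=2 fwd=0
After 13 (visit(W)): cur=W back=3 fwd=0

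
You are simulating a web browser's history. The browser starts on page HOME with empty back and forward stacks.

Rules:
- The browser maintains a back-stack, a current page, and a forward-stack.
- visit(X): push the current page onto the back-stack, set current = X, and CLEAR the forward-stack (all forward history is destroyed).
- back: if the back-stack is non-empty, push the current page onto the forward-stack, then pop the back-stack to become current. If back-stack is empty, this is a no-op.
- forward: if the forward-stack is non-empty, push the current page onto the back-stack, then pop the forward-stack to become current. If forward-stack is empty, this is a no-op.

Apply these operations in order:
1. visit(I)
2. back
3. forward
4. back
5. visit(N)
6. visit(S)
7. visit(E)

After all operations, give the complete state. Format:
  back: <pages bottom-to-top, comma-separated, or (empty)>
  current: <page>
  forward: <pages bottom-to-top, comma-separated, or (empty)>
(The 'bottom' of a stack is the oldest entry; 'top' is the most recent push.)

Answer: back: HOME,N,S
current: E
forward: (empty)

Derivation:
After 1 (visit(I)): cur=I back=1 fwd=0
After 2 (back): cur=HOME back=0 fwd=1
After 3 (forward): cur=I back=1 fwd=0
After 4 (back): cur=HOME back=0 fwd=1
After 5 (visit(N)): cur=N back=1 fwd=0
After 6 (visit(S)): cur=S back=2 fwd=0
After 7 (visit(E)): cur=E back=3 fwd=0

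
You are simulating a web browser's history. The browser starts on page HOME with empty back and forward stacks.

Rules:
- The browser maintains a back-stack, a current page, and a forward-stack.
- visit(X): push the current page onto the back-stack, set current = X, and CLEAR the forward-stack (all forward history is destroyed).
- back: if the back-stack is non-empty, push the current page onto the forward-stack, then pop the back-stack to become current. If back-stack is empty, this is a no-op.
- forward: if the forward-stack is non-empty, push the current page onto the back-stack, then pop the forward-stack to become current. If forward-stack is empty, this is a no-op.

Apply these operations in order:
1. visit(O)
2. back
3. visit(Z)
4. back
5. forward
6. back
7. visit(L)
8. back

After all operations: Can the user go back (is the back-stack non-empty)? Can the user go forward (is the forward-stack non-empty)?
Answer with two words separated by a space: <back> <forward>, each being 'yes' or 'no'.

After 1 (visit(O)): cur=O back=1 fwd=0
After 2 (back): cur=HOME back=0 fwd=1
After 3 (visit(Z)): cur=Z back=1 fwd=0
After 4 (back): cur=HOME back=0 fwd=1
After 5 (forward): cur=Z back=1 fwd=0
After 6 (back): cur=HOME back=0 fwd=1
After 7 (visit(L)): cur=L back=1 fwd=0
After 8 (back): cur=HOME back=0 fwd=1

Answer: no yes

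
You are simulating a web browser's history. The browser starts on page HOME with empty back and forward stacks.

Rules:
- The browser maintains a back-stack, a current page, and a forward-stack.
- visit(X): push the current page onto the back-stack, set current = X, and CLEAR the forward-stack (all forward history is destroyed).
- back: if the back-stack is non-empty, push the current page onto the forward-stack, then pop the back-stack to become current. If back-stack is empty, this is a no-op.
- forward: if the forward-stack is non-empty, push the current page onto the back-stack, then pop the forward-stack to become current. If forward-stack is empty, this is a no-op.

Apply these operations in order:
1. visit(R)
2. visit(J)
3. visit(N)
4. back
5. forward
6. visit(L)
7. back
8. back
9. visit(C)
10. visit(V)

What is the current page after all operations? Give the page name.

After 1 (visit(R)): cur=R back=1 fwd=0
After 2 (visit(J)): cur=J back=2 fwd=0
After 3 (visit(N)): cur=N back=3 fwd=0
After 4 (back): cur=J back=2 fwd=1
After 5 (forward): cur=N back=3 fwd=0
After 6 (visit(L)): cur=L back=4 fwd=0
After 7 (back): cur=N back=3 fwd=1
After 8 (back): cur=J back=2 fwd=2
After 9 (visit(C)): cur=C back=3 fwd=0
After 10 (visit(V)): cur=V back=4 fwd=0

Answer: V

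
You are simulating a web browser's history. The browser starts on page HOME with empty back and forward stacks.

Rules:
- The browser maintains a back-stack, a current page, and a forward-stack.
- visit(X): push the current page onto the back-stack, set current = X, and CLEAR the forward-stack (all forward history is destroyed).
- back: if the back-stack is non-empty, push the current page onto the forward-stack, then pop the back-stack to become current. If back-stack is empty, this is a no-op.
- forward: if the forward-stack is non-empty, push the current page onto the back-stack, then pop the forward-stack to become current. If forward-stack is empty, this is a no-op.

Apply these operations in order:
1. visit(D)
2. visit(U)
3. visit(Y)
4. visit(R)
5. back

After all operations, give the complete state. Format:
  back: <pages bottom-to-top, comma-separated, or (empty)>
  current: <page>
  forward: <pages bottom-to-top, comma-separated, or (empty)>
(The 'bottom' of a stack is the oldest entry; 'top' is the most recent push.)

After 1 (visit(D)): cur=D back=1 fwd=0
After 2 (visit(U)): cur=U back=2 fwd=0
After 3 (visit(Y)): cur=Y back=3 fwd=0
After 4 (visit(R)): cur=R back=4 fwd=0
After 5 (back): cur=Y back=3 fwd=1

Answer: back: HOME,D,U
current: Y
forward: R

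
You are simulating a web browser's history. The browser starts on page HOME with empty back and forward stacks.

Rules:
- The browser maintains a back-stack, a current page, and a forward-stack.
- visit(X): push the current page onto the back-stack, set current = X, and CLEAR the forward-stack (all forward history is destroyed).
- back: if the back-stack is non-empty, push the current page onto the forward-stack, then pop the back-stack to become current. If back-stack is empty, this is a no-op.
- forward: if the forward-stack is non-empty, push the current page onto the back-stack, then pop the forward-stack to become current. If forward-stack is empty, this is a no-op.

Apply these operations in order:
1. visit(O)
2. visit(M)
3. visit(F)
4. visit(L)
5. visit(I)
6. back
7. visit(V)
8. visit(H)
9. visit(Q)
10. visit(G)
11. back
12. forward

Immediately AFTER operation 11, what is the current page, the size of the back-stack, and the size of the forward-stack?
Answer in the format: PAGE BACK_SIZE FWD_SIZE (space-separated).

After 1 (visit(O)): cur=O back=1 fwd=0
After 2 (visit(M)): cur=M back=2 fwd=0
After 3 (visit(F)): cur=F back=3 fwd=0
After 4 (visit(L)): cur=L back=4 fwd=0
After 5 (visit(I)): cur=I back=5 fwd=0
After 6 (back): cur=L back=4 fwd=1
After 7 (visit(V)): cur=V back=5 fwd=0
After 8 (visit(H)): cur=H back=6 fwd=0
After 9 (visit(Q)): cur=Q back=7 fwd=0
After 10 (visit(G)): cur=G back=8 fwd=0
After 11 (back): cur=Q back=7 fwd=1

Q 7 1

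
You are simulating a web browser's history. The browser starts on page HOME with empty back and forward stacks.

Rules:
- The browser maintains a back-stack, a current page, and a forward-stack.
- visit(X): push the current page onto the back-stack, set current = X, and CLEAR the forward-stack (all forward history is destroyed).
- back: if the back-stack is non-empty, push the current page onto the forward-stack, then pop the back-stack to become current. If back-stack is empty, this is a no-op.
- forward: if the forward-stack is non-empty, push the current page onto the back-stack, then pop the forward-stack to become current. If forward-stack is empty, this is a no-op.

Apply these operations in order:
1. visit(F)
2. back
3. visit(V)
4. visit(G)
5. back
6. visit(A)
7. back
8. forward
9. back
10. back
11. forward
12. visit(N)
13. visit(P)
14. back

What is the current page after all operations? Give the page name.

Answer: N

Derivation:
After 1 (visit(F)): cur=F back=1 fwd=0
After 2 (back): cur=HOME back=0 fwd=1
After 3 (visit(V)): cur=V back=1 fwd=0
After 4 (visit(G)): cur=G back=2 fwd=0
After 5 (back): cur=V back=1 fwd=1
After 6 (visit(A)): cur=A back=2 fwd=0
After 7 (back): cur=V back=1 fwd=1
After 8 (forward): cur=A back=2 fwd=0
After 9 (back): cur=V back=1 fwd=1
After 10 (back): cur=HOME back=0 fwd=2
After 11 (forward): cur=V back=1 fwd=1
After 12 (visit(N)): cur=N back=2 fwd=0
After 13 (visit(P)): cur=P back=3 fwd=0
After 14 (back): cur=N back=2 fwd=1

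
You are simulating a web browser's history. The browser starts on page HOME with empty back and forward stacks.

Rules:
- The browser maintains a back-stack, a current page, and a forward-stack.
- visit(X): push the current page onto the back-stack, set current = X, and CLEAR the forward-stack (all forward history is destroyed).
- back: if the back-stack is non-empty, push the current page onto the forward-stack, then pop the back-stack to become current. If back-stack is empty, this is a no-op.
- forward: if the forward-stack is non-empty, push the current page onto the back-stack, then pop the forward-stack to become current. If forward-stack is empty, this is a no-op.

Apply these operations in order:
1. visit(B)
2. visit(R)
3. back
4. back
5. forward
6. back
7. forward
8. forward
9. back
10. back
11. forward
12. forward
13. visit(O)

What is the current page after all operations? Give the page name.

Answer: O

Derivation:
After 1 (visit(B)): cur=B back=1 fwd=0
After 2 (visit(R)): cur=R back=2 fwd=0
After 3 (back): cur=B back=1 fwd=1
After 4 (back): cur=HOME back=0 fwd=2
After 5 (forward): cur=B back=1 fwd=1
After 6 (back): cur=HOME back=0 fwd=2
After 7 (forward): cur=B back=1 fwd=1
After 8 (forward): cur=R back=2 fwd=0
After 9 (back): cur=B back=1 fwd=1
After 10 (back): cur=HOME back=0 fwd=2
After 11 (forward): cur=B back=1 fwd=1
After 12 (forward): cur=R back=2 fwd=0
After 13 (visit(O)): cur=O back=3 fwd=0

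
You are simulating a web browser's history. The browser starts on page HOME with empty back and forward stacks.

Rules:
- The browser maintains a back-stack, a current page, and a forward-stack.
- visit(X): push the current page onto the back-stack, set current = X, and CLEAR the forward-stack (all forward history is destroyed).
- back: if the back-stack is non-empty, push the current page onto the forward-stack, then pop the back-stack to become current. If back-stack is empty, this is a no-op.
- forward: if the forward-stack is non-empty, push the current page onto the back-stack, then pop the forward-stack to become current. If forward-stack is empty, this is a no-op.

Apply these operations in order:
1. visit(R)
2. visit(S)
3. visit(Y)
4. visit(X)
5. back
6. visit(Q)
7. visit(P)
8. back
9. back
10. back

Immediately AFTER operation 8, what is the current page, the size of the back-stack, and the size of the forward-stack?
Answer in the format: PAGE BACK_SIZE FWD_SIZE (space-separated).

After 1 (visit(R)): cur=R back=1 fwd=0
After 2 (visit(S)): cur=S back=2 fwd=0
After 3 (visit(Y)): cur=Y back=3 fwd=0
After 4 (visit(X)): cur=X back=4 fwd=0
After 5 (back): cur=Y back=3 fwd=1
After 6 (visit(Q)): cur=Q back=4 fwd=0
After 7 (visit(P)): cur=P back=5 fwd=0
After 8 (back): cur=Q back=4 fwd=1

Q 4 1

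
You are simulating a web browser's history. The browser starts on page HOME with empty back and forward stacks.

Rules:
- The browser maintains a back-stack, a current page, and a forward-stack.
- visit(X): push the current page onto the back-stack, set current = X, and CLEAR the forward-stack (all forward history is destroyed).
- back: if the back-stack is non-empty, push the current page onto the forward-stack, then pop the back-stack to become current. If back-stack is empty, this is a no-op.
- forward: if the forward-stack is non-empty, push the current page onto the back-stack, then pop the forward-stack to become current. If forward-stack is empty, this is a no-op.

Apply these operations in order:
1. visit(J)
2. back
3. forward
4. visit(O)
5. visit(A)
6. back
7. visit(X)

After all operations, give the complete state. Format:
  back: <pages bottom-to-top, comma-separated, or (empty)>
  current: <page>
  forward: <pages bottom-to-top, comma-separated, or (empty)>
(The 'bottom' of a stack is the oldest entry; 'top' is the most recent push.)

Answer: back: HOME,J,O
current: X
forward: (empty)

Derivation:
After 1 (visit(J)): cur=J back=1 fwd=0
After 2 (back): cur=HOME back=0 fwd=1
After 3 (forward): cur=J back=1 fwd=0
After 4 (visit(O)): cur=O back=2 fwd=0
After 5 (visit(A)): cur=A back=3 fwd=0
After 6 (back): cur=O back=2 fwd=1
After 7 (visit(X)): cur=X back=3 fwd=0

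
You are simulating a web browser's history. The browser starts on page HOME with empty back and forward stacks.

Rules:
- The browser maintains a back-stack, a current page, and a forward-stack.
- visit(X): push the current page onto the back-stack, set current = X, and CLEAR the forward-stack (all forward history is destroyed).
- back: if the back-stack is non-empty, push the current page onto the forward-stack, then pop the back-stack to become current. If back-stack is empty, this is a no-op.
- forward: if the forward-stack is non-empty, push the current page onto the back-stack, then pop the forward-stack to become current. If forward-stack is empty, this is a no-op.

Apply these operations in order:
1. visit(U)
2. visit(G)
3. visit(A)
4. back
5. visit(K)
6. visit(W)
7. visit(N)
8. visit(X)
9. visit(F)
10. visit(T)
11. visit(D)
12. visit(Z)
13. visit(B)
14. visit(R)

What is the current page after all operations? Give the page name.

Answer: R

Derivation:
After 1 (visit(U)): cur=U back=1 fwd=0
After 2 (visit(G)): cur=G back=2 fwd=0
After 3 (visit(A)): cur=A back=3 fwd=0
After 4 (back): cur=G back=2 fwd=1
After 5 (visit(K)): cur=K back=3 fwd=0
After 6 (visit(W)): cur=W back=4 fwd=0
After 7 (visit(N)): cur=N back=5 fwd=0
After 8 (visit(X)): cur=X back=6 fwd=0
After 9 (visit(F)): cur=F back=7 fwd=0
After 10 (visit(T)): cur=T back=8 fwd=0
After 11 (visit(D)): cur=D back=9 fwd=0
After 12 (visit(Z)): cur=Z back=10 fwd=0
After 13 (visit(B)): cur=B back=11 fwd=0
After 14 (visit(R)): cur=R back=12 fwd=0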